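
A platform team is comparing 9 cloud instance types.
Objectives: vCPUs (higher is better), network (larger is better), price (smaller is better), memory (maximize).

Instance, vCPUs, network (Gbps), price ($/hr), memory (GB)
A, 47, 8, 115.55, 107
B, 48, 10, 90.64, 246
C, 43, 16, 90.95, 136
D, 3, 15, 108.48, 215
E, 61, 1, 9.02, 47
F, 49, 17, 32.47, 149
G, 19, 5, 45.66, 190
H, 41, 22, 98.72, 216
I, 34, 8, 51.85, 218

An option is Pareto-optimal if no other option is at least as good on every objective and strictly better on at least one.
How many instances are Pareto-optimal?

A: dominated by B (vCPUs 48≥47, network 10≥8, price 90.64≤115.55, memory 246≥107).
B: not dominated (best memory).
C: dominated by F (vCPUs 49≥43, network 17≥16, price 32.47≤90.95, memory 149≥136).
D: dominated by H (vCPUs 41≥3, network 22≥15, price 98.72≤108.48, memory 216≥215).
E: not dominated (best vCPUs).
F: not dominated.
G: not dominated.
H: not dominated (best network).
I: not dominated.
Pareto-optimal: B, E, F, G, H, I → 6.

6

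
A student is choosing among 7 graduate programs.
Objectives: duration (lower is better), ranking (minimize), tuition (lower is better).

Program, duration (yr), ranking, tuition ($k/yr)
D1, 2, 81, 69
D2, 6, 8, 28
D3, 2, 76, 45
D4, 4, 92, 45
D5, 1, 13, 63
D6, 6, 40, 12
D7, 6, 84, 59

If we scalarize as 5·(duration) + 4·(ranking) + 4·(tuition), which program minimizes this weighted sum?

D1: 5·2 + 4·81 + 4·69 = 610
D2: 5·6 + 4·8 + 4·28 = 174
D3: 5·2 + 4·76 + 4·45 = 494
D4: 5·4 + 4·92 + 4·45 = 568
D5: 5·1 + 4·13 + 4·63 = 309
D6: 5·6 + 4·40 + 4·12 = 238
D7: 5·6 + 4·84 + 4·59 = 602
Lowest: D2 at 174.

D2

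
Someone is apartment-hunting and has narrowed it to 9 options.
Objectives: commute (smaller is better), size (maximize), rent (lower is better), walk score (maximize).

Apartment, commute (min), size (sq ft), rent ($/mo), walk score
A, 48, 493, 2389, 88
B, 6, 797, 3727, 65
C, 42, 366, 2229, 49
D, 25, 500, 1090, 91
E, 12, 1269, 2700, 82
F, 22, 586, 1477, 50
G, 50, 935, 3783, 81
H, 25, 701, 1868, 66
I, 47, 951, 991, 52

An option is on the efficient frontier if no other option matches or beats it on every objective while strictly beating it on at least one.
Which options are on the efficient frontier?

B, D, E, F, H, I

A: dominated by D (commute 25≤48, size 500≥493, rent 1090≤2389, walk score 91≥88).
B: not dominated (best commute).
C: dominated by D (commute 25≤42, size 500≥366, rent 1090≤2229, walk score 91≥49).
D: not dominated (best walk score).
E: not dominated (best size).
F: not dominated.
G: dominated by E (commute 12≤50, size 1269≥935, rent 2700≤3783, walk score 82≥81).
H: not dominated.
I: not dominated (best rent).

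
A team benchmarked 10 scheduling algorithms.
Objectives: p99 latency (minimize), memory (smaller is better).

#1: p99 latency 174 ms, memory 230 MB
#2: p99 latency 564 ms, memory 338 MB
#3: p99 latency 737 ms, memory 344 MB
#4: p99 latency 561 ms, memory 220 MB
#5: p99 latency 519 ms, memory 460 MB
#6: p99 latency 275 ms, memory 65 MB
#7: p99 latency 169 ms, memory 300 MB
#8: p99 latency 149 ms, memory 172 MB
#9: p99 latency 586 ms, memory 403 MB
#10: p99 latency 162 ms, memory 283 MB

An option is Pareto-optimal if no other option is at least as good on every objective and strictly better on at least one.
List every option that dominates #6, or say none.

#1: worse on memory (230 vs 65).
#2: worse on p99 latency (564 vs 275).
#3: worse on p99 latency (737 vs 275).
#4: worse on p99 latency (561 vs 275).
#5: worse on p99 latency (519 vs 275).
#7: worse on memory (300 vs 65).
#8: worse on memory (172 vs 65).
#9: worse on p99 latency (586 vs 275).
#10: worse on memory (283 vs 65).
No option dominates #6.

none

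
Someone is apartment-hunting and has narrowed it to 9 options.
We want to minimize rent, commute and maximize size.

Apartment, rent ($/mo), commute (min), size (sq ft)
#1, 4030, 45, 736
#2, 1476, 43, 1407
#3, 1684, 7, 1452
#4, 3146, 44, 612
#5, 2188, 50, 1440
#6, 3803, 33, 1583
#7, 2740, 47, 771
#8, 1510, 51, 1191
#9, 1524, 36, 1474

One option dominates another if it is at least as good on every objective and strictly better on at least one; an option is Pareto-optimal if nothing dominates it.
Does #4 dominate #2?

#4 vs #2: #4 is worse on rent (3146 vs 1476), so it does not dominate #2.

No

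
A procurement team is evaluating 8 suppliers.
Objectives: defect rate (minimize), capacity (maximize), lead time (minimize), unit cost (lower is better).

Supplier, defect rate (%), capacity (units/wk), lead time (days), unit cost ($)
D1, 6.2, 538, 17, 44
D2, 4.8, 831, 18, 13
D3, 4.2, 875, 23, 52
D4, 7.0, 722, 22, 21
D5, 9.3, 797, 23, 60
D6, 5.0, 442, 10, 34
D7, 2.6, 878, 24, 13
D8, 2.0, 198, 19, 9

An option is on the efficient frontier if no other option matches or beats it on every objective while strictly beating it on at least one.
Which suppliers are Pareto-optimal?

D1, D2, D3, D6, D7, D8

D1: not dominated.
D2: not dominated.
D3: not dominated.
D4: dominated by D2 (defect rate 4.8≤7.0, capacity 831≥722, lead time 18≤22, unit cost 13≤21).
D5: dominated by D2 (defect rate 4.8≤9.3, capacity 831≥797, lead time 18≤23, unit cost 13≤60).
D6: not dominated (best lead time).
D7: not dominated (best capacity).
D8: not dominated (best defect rate).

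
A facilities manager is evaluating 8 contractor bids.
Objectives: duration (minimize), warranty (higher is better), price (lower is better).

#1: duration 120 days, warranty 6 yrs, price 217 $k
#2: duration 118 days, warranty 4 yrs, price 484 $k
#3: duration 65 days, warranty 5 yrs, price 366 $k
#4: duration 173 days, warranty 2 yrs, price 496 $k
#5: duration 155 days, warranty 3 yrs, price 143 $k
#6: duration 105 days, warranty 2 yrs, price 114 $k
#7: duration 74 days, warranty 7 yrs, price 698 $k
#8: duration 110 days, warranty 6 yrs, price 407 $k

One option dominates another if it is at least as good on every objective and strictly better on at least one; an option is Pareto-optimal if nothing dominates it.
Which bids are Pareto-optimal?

#1: not dominated.
#2: dominated by #3 (duration 65≤118, warranty 5≥4, price 366≤484).
#3: not dominated (best duration).
#4: dominated by #1 (duration 120≤173, warranty 6≥2, price 217≤496).
#5: not dominated.
#6: not dominated (best price).
#7: not dominated (best warranty).
#8: not dominated.

#1, #3, #5, #6, #7, #8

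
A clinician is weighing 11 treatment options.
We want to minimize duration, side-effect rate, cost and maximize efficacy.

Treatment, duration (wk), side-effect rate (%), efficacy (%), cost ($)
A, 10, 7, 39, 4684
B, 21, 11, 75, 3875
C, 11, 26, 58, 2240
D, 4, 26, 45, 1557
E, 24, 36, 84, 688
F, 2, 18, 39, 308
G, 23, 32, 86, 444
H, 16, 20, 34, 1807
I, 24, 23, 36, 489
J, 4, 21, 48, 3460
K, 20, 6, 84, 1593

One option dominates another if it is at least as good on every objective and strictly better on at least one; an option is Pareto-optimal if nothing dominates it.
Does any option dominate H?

F vs H: duration 2≤16, side-effect rate 18≤20, efficacy 39≥34, cost 308≤1807 — F is at least as good on every objective and strictly better on at least one, so F dominates H.

Yes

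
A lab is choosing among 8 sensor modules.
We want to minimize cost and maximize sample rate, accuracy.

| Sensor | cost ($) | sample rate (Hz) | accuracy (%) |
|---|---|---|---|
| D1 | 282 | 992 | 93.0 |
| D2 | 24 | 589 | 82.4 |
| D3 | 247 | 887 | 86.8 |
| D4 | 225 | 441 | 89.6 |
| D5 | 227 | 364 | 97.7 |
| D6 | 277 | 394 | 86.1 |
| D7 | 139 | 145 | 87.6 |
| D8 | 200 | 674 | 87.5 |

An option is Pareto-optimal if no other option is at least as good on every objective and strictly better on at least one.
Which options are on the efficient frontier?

D1: not dominated (best sample rate).
D2: not dominated (best cost).
D3: not dominated.
D4: not dominated.
D5: not dominated (best accuracy).
D6: dominated by D3 (cost 247≤277, sample rate 887≥394, accuracy 86.8≥86.1).
D7: not dominated.
D8: not dominated.

D1, D2, D3, D4, D5, D7, D8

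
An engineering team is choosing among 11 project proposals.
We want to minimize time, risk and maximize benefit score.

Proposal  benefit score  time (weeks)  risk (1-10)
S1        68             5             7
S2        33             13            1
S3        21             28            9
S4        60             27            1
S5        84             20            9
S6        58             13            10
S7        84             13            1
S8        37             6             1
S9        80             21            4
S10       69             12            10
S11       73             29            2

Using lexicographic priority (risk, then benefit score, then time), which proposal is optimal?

S7

First minimize risk: best is 1, kept {S2, S4, S7, S8}.
Then maximize benefit score: best is 84, kept {S7}.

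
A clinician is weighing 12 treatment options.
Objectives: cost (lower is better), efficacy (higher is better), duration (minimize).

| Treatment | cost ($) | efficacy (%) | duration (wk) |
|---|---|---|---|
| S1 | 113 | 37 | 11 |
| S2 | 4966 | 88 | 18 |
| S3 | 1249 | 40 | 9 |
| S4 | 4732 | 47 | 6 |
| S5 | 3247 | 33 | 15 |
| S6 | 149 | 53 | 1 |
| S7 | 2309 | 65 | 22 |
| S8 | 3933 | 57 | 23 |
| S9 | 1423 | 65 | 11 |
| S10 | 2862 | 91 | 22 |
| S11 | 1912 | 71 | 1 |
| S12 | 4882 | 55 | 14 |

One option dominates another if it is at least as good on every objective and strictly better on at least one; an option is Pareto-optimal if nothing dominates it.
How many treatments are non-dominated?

S1: not dominated (best cost).
S2: not dominated.
S3: dominated by S6 (cost 149≤1249, efficacy 53≥40, duration 1≤9).
S4: dominated by S6 (cost 149≤4732, efficacy 53≥47, duration 1≤6).
S5: dominated by S1 (cost 113≤3247, efficacy 37≥33, duration 11≤15).
S6: not dominated.
S7: dominated by S9 (cost 1423≤2309, efficacy 65≥65, duration 11≤22).
S8: dominated by S7 (cost 2309≤3933, efficacy 65≥57, duration 22≤23).
S9: not dominated.
S10: not dominated (best efficacy).
S11: not dominated.
S12: dominated by S9 (cost 1423≤4882, efficacy 65≥55, duration 11≤14).
Pareto-optimal: S1, S2, S6, S9, S10, S11 → 6.

6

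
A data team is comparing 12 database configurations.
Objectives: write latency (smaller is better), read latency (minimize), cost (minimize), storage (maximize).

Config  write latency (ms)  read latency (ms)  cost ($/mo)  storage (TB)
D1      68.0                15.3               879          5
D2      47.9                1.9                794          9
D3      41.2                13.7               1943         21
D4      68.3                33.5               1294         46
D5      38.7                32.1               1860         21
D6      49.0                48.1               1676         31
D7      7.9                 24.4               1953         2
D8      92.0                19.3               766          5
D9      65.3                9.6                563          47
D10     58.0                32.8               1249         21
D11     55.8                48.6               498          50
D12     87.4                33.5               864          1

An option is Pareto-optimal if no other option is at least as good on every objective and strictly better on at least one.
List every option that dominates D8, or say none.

D9: write latency 65.3≤92.0, read latency 9.6≤19.3, cost 563≤766, storage 47≥5 — dominates D8.
Others (D1, D2, D3, D4, D5, D6, D7, D10, D11, D12) are each worse than D8 on at least one objective.

D9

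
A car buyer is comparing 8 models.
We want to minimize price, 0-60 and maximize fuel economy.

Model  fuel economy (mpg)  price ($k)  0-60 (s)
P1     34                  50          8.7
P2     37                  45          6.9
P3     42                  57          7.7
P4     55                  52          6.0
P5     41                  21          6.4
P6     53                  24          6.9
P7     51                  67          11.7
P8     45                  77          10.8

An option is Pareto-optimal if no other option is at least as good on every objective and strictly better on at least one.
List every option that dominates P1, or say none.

P2: fuel economy 37≥34, price 45≤50, 0-60 6.9≤8.7 — dominates P1.
P5: fuel economy 41≥34, price 21≤50, 0-60 6.4≤8.7 — dominates P1.
P6: fuel economy 53≥34, price 24≤50, 0-60 6.9≤8.7 — dominates P1.
Others (P3, P4, P7, P8) are each worse than P1 on at least one objective.

P2, P5, P6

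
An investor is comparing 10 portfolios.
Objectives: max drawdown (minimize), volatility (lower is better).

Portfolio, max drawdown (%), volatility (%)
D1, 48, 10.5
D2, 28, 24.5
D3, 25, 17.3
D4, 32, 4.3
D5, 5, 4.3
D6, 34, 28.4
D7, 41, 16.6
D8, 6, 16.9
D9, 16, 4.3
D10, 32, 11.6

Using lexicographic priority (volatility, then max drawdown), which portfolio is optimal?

D5

First minimize volatility: best is 4.3, kept {D4, D5, D9}.
Then minimize max drawdown: best is 5, kept {D5}.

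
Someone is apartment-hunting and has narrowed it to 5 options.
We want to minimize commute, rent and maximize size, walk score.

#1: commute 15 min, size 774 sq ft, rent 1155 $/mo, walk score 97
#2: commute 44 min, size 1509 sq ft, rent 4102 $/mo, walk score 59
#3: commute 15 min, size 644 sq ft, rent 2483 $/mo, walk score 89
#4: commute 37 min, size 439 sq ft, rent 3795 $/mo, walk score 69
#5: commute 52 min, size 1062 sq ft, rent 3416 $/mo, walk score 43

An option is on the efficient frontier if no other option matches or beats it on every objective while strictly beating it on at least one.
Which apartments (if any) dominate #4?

#1, #3

#1: commute 15≤37, size 774≥439, rent 1155≤3795, walk score 97≥69 — dominates #4.
#3: commute 15≤37, size 644≥439, rent 2483≤3795, walk score 89≥69 — dominates #4.
Others (#2, #5) are each worse than #4 on at least one objective.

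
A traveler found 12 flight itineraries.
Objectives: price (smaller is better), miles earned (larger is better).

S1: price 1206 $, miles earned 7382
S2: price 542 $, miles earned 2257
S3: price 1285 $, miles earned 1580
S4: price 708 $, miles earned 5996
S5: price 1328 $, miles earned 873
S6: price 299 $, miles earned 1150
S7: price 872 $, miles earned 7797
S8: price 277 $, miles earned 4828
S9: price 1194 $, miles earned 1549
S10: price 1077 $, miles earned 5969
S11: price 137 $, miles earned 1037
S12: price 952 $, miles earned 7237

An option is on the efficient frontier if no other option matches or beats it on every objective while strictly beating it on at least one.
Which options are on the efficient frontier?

S4, S7, S8, S11

S1: dominated by S7 (price 872≤1206, miles earned 7797≥7382).
S2: dominated by S8 (price 277≤542, miles earned 4828≥2257).
S3: dominated by S1 (price 1206≤1285, miles earned 7382≥1580).
S4: not dominated.
S5: dominated by S1 (price 1206≤1328, miles earned 7382≥873).
S6: dominated by S8 (price 277≤299, miles earned 4828≥1150).
S7: not dominated (best miles earned).
S8: not dominated.
S9: dominated by S2 (price 542≤1194, miles earned 2257≥1549).
S10: dominated by S4 (price 708≤1077, miles earned 5996≥5969).
S11: not dominated (best price).
S12: dominated by S7 (price 872≤952, miles earned 7797≥7237).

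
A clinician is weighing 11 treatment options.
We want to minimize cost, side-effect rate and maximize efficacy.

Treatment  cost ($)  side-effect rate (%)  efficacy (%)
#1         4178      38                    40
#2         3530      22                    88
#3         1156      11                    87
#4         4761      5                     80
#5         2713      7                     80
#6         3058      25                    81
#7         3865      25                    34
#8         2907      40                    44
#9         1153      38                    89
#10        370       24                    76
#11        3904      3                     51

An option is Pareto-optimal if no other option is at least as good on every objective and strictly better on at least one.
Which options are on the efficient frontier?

#2, #3, #4, #5, #9, #10, #11

#1: dominated by #2 (cost 3530≤4178, side-effect rate 22≤38, efficacy 88≥40).
#2: not dominated.
#3: not dominated.
#4: not dominated.
#5: not dominated.
#6: dominated by #3 (cost 1156≤3058, side-effect rate 11≤25, efficacy 87≥81).
#7: dominated by #2 (cost 3530≤3865, side-effect rate 22≤25, efficacy 88≥34).
#8: dominated by #3 (cost 1156≤2907, side-effect rate 11≤40, efficacy 87≥44).
#9: not dominated (best efficacy).
#10: not dominated (best cost).
#11: not dominated (best side-effect rate).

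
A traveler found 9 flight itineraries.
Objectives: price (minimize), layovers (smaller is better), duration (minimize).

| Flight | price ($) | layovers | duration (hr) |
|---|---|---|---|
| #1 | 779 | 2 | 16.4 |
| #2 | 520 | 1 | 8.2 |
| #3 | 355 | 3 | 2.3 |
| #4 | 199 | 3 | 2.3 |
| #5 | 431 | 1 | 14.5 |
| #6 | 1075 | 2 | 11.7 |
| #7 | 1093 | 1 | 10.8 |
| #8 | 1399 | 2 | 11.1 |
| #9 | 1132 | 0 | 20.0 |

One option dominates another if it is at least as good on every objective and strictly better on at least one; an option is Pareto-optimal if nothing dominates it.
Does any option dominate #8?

Yes

#2 vs #8: price 520≤1399, layovers 1≤2, duration 8.2≤11.1 — #2 is at least as good on every objective and strictly better on at least one, so #2 dominates #8.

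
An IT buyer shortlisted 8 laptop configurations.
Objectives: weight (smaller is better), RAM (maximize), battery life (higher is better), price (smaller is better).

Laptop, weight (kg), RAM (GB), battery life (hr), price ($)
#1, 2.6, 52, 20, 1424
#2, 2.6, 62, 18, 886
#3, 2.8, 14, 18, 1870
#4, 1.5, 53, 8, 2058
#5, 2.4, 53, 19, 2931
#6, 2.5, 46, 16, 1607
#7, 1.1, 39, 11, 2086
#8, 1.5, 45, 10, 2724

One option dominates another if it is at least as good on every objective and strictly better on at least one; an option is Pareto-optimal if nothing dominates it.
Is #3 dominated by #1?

Yes

#1 vs #3: weight 2.6≤2.8, RAM 52≥14, battery life 20≥18, price 1424≤1870 — #1 is at least as good on every objective with at least one strict improvement.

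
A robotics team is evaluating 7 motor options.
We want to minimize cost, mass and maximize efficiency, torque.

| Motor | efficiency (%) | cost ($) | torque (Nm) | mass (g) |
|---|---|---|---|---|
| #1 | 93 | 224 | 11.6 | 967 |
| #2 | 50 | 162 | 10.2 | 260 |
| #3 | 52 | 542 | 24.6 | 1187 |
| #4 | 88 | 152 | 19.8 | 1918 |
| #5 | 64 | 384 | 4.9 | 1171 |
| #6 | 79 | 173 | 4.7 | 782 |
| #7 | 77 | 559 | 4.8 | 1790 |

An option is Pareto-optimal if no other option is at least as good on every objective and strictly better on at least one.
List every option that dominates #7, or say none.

#1

#1: efficiency 93≥77, cost 224≤559, torque 11.6≥4.8, mass 967≤1790 — dominates #7.
Others (#2, #3, #4, #5, #6) are each worse than #7 on at least one objective.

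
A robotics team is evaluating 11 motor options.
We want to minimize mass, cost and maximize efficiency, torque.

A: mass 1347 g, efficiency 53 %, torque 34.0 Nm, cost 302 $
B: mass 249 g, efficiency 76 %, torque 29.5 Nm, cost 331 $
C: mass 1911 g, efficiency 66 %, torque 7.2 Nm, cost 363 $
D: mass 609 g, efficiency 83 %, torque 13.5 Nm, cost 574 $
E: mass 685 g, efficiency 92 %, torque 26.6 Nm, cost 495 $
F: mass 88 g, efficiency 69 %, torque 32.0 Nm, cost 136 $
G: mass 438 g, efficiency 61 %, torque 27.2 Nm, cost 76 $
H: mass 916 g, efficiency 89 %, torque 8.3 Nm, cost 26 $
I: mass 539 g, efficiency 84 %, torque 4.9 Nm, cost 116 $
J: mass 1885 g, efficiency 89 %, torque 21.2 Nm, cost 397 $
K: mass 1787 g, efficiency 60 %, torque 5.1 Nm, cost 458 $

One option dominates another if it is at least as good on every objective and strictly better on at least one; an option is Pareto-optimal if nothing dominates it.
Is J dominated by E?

No

E vs J: E is worse on cost (495 vs 397), so it does not dominate J.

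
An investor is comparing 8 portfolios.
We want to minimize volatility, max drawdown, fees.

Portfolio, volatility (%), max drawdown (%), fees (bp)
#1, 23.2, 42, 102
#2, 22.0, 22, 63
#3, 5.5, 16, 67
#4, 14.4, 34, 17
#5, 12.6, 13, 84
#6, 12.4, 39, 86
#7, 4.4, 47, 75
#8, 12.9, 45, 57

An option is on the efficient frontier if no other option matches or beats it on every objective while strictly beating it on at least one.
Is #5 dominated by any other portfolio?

No

#1: worse on volatility (23.2 vs 12.6).
#2: worse on volatility (22.0 vs 12.6).
#3: worse on max drawdown (16 vs 13).
#4: worse on volatility (14.4 vs 12.6).
#6: worse on max drawdown (39 vs 13).
#7: worse on max drawdown (47 vs 13).
#8: worse on volatility (12.9 vs 12.6).
No option is at least as good as #5 on every objective and strictly better on one.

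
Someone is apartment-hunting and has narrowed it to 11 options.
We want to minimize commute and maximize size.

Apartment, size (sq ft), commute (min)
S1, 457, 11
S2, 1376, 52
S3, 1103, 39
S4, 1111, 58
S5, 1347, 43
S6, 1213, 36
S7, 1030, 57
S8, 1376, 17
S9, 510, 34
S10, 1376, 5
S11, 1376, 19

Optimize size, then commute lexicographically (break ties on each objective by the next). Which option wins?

S10

First maximize size: best is 1376, kept {S2, S8, S10, S11}.
Then minimize commute: best is 5, kept {S10}.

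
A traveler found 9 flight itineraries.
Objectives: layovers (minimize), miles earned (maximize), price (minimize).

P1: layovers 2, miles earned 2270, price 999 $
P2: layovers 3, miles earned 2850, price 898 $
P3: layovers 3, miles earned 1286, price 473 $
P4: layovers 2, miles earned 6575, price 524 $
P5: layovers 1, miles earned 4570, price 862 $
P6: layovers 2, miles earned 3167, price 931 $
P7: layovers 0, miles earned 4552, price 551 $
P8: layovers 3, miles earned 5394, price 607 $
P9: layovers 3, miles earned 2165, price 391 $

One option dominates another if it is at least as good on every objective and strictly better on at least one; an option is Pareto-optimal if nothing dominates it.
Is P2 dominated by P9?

P9 vs P2: P9 is worse on miles earned (2165 vs 2850), so it does not dominate P2.

No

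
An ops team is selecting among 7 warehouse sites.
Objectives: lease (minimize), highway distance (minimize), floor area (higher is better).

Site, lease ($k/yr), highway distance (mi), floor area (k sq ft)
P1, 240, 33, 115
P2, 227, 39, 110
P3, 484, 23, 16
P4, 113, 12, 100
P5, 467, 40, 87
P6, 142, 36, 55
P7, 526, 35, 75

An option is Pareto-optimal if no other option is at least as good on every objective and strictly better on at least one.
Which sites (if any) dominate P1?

none

P2: worse on highway distance (39 vs 33).
P3: worse on lease (484 vs 240).
P4: worse on floor area (100 vs 115).
P5: worse on lease (467 vs 240).
P6: worse on highway distance (36 vs 33).
P7: worse on lease (526 vs 240).
No option dominates P1.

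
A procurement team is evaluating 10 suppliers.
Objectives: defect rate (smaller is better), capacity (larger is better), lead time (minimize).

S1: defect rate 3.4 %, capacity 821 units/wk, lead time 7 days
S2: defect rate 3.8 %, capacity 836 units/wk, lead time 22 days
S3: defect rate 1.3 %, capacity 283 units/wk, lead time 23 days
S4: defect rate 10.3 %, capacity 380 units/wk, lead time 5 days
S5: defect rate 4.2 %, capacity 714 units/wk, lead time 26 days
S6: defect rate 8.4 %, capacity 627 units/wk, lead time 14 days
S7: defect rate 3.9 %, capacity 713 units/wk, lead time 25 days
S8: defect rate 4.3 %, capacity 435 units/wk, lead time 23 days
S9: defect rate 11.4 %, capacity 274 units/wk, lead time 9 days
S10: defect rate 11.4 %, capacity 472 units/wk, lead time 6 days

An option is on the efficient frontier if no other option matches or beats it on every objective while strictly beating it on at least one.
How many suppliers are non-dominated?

5

S1: not dominated.
S2: not dominated (best capacity).
S3: not dominated (best defect rate).
S4: not dominated (best lead time).
S5: dominated by S1 (defect rate 3.4≤4.2, capacity 821≥714, lead time 7≤26).
S6: dominated by S1 (defect rate 3.4≤8.4, capacity 821≥627, lead time 7≤14).
S7: dominated by S1 (defect rate 3.4≤3.9, capacity 821≥713, lead time 7≤25).
S8: dominated by S1 (defect rate 3.4≤4.3, capacity 821≥435, lead time 7≤23).
S9: dominated by S1 (defect rate 3.4≤11.4, capacity 821≥274, lead time 7≤9).
S10: not dominated.
Pareto-optimal: S1, S2, S3, S4, S10 → 5.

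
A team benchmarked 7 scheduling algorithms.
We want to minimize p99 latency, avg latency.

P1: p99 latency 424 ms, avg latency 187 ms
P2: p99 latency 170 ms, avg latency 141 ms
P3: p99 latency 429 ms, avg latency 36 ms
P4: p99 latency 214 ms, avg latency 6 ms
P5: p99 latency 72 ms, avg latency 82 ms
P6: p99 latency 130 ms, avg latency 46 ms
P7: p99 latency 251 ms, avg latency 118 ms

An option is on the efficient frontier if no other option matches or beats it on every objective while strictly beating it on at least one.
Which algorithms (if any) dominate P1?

P2: p99 latency 170≤424, avg latency 141≤187 — dominates P1.
P4: p99 latency 214≤424, avg latency 6≤187 — dominates P1.
P5: p99 latency 72≤424, avg latency 82≤187 — dominates P1.
P6: p99 latency 130≤424, avg latency 46≤187 — dominates P1.
P7: p99 latency 251≤424, avg latency 118≤187 — dominates P1.
Others (P3) are each worse than P1 on at least one objective.

P2, P4, P5, P6, P7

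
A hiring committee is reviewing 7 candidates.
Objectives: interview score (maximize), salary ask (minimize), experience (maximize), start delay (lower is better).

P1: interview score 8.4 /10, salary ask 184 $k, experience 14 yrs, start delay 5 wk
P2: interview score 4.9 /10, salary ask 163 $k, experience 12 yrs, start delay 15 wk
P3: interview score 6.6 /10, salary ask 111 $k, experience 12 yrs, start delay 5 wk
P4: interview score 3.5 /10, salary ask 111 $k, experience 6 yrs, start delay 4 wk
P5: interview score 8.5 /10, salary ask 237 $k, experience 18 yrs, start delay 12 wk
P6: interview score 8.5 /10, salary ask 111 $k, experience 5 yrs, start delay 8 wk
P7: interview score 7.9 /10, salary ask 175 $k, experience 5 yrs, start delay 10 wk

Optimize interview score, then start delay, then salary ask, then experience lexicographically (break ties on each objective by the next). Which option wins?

First maximize interview score: best is 8.5, kept {P5, P6}.
Then minimize start delay: best is 8, kept {P6}.

P6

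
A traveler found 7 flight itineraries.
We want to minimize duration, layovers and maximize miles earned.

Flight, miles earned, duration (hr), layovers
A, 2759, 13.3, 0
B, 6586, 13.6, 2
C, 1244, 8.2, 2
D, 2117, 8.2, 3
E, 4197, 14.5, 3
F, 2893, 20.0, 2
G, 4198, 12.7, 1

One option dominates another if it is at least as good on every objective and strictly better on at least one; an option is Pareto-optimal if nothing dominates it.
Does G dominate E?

G vs E: miles earned 4198≥4197, duration 12.7≤14.5, layovers 1≤3 — G is at least as good on every objective with at least one strict improvement.

Yes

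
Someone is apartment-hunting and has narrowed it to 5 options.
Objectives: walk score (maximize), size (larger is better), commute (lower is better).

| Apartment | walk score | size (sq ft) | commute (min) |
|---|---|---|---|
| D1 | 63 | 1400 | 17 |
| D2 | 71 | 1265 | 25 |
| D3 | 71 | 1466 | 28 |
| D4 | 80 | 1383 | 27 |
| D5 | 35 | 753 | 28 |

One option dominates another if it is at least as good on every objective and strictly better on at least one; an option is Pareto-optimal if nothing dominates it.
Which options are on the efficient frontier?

D1: not dominated (best commute).
D2: not dominated.
D3: not dominated (best size).
D4: not dominated (best walk score).
D5: dominated by D1 (walk score 63≥35, size 1400≥753, commute 17≤28).

D1, D2, D3, D4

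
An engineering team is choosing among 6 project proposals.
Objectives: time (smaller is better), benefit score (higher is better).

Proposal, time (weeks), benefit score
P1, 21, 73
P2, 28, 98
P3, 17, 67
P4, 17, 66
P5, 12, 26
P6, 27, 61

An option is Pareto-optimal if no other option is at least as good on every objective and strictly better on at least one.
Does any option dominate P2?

P1: worse on benefit score (73 vs 98).
P3: worse on benefit score (67 vs 98).
P4: worse on benefit score (66 vs 98).
P5: worse on benefit score (26 vs 98).
P6: worse on benefit score (61 vs 98).
No option is at least as good as P2 on every objective and strictly better on one.

No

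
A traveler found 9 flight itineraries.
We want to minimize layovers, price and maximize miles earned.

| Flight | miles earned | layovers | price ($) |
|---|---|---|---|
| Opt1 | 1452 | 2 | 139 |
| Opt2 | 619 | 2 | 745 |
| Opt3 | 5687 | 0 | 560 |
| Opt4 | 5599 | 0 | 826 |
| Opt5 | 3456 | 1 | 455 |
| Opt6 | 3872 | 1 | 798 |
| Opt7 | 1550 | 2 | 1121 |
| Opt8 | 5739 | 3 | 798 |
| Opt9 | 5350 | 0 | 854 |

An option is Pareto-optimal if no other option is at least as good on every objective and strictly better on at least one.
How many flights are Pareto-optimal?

4

Opt1: not dominated (best price).
Opt2: dominated by Opt1 (miles earned 1452≥619, layovers 2≤2, price 139≤745).
Opt3: not dominated.
Opt4: dominated by Opt3 (miles earned 5687≥5599, layovers 0≤0, price 560≤826).
Opt5: not dominated.
Opt6: dominated by Opt3 (miles earned 5687≥3872, layovers 0≤1, price 560≤798).
Opt7: dominated by Opt3 (miles earned 5687≥1550, layovers 0≤2, price 560≤1121).
Opt8: not dominated (best miles earned).
Opt9: dominated by Opt3 (miles earned 5687≥5350, layovers 0≤0, price 560≤854).
Pareto-optimal: Opt1, Opt3, Opt5, Opt8 → 4.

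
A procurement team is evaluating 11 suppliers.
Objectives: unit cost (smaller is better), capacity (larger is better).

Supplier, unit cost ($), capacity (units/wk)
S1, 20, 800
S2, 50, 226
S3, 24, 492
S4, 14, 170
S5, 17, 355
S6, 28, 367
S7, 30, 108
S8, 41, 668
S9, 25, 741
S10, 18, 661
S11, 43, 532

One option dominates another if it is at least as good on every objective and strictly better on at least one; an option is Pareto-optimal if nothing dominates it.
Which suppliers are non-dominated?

S1: not dominated (best capacity).
S2: dominated by S1 (unit cost 20≤50, capacity 800≥226).
S3: dominated by S1 (unit cost 20≤24, capacity 800≥492).
S4: not dominated (best unit cost).
S5: not dominated.
S6: dominated by S1 (unit cost 20≤28, capacity 800≥367).
S7: dominated by S1 (unit cost 20≤30, capacity 800≥108).
S8: dominated by S1 (unit cost 20≤41, capacity 800≥668).
S9: dominated by S1 (unit cost 20≤25, capacity 800≥741).
S10: not dominated.
S11: dominated by S1 (unit cost 20≤43, capacity 800≥532).

S1, S4, S5, S10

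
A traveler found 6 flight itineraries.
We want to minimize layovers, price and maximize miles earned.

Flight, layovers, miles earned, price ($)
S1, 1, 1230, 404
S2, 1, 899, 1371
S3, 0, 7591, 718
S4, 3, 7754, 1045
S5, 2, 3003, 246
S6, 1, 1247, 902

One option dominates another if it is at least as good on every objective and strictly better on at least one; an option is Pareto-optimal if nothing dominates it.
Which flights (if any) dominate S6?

S3: layovers 0≤1, miles earned 7591≥1247, price 718≤902 — dominates S6.
Others (S1, S2, S4, S5) are each worse than S6 on at least one objective.

S3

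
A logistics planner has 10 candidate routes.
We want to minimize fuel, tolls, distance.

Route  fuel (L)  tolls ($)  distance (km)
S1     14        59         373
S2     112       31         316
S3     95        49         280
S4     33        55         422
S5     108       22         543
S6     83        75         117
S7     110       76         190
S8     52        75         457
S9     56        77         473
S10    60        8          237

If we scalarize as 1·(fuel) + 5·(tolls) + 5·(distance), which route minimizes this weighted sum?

S6

S1: 1·14 + 5·59 + 5·373 = 2174
S2: 1·112 + 5·31 + 5·316 = 1847
S3: 1·95 + 5·49 + 5·280 = 1740
S4: 1·33 + 5·55 + 5·422 = 2418
S5: 1·108 + 5·22 + 5·543 = 2933
S6: 1·83 + 5·75 + 5·117 = 1043
S7: 1·110 + 5·76 + 5·190 = 1440
S8: 1·52 + 5·75 + 5·457 = 2712
S9: 1·56 + 5·77 + 5·473 = 2806
S10: 1·60 + 5·8 + 5·237 = 1285
Lowest: S6 at 1043.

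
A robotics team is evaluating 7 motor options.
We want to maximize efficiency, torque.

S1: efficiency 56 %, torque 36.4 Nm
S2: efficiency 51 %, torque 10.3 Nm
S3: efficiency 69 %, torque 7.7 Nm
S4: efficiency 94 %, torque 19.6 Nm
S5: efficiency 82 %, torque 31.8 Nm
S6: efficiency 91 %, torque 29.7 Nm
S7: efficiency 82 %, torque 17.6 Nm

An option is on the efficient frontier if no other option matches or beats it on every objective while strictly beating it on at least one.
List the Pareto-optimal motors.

S1: not dominated (best torque).
S2: dominated by S1 (efficiency 56≥51, torque 36.4≥10.3).
S3: dominated by S4 (efficiency 94≥69, torque 19.6≥7.7).
S4: not dominated (best efficiency).
S5: not dominated.
S6: not dominated.
S7: dominated by S4 (efficiency 94≥82, torque 19.6≥17.6).

S1, S4, S5, S6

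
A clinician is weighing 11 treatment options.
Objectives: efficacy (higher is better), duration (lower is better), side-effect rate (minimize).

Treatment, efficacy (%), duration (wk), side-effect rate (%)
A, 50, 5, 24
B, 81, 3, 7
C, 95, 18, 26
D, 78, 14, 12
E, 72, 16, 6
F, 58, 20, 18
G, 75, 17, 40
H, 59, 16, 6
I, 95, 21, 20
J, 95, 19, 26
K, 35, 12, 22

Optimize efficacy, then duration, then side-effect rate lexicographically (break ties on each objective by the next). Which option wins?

First maximize efficacy: best is 95, kept {C, I, J}.
Then minimize duration: best is 18, kept {C}.

C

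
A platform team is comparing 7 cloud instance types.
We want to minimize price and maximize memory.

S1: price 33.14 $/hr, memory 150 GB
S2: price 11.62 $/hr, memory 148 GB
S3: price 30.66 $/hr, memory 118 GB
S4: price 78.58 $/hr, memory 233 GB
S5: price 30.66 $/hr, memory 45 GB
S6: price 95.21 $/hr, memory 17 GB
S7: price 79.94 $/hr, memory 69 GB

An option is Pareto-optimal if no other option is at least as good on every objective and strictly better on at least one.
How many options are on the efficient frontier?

S1: not dominated.
S2: not dominated (best price).
S3: dominated by S2 (price 11.62≤30.66, memory 148≥118).
S4: not dominated (best memory).
S5: dominated by S2 (price 11.62≤30.66, memory 148≥45).
S6: dominated by S1 (price 33.14≤95.21, memory 150≥17).
S7: dominated by S1 (price 33.14≤79.94, memory 150≥69).
Pareto-optimal: S1, S2, S4 → 3.

3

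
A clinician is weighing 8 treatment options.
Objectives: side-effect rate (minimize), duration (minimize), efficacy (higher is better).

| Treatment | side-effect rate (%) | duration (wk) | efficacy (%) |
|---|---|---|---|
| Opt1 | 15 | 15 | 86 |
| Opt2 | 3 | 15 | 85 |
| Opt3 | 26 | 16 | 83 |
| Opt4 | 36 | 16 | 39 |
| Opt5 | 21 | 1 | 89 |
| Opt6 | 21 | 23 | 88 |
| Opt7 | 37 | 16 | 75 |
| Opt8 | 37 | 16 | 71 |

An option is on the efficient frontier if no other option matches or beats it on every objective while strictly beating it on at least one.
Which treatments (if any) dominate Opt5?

Opt1: worse on duration (15 vs 1).
Opt2: worse on duration (15 vs 1).
Opt3: worse on side-effect rate (26 vs 21).
Opt4: worse on side-effect rate (36 vs 21).
Opt6: worse on duration (23 vs 1).
Opt7: worse on side-effect rate (37 vs 21).
Opt8: worse on side-effect rate (37 vs 21).
No option dominates Opt5.

none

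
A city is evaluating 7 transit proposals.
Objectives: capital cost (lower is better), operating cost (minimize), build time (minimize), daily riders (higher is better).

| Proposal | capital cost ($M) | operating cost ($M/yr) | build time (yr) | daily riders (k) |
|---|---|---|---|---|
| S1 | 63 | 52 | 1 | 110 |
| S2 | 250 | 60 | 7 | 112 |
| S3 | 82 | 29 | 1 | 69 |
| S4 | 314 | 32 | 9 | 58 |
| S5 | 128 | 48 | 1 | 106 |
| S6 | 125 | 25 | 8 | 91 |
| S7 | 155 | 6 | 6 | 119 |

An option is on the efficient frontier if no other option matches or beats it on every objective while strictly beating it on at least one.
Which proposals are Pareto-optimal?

S1, S3, S5, S6, S7

S1: not dominated (best capital cost).
S2: dominated by S7 (capital cost 155≤250, operating cost 6≤60, build time 6≤7, daily riders 119≥112).
S3: not dominated.
S4: dominated by S3 (capital cost 82≤314, operating cost 29≤32, build time 1≤9, daily riders 69≥58).
S5: not dominated.
S6: not dominated.
S7: not dominated (best operating cost).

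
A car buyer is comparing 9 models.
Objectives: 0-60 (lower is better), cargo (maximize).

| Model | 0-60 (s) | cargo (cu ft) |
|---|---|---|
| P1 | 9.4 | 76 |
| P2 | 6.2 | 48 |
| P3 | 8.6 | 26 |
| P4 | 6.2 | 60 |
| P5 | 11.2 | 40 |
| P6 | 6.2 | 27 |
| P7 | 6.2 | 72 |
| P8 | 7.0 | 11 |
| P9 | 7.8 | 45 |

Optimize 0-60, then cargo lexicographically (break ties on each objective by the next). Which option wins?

P7

First minimize 0-60: best is 6.2, kept {P2, P4, P6, P7}.
Then maximize cargo: best is 72, kept {P7}.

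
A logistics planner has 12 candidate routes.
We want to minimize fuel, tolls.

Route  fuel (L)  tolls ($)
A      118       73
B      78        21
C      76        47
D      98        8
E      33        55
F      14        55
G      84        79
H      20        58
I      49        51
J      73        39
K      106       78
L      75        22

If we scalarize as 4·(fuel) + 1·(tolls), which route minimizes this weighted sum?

F

A: 4·118 + 1·73 = 545
B: 4·78 + 1·21 = 333
C: 4·76 + 1·47 = 351
D: 4·98 + 1·8 = 400
E: 4·33 + 1·55 = 187
F: 4·14 + 1·55 = 111
G: 4·84 + 1·79 = 415
H: 4·20 + 1·58 = 138
I: 4·49 + 1·51 = 247
J: 4·73 + 1·39 = 331
K: 4·106 + 1·78 = 502
L: 4·75 + 1·22 = 322
Lowest: F at 111.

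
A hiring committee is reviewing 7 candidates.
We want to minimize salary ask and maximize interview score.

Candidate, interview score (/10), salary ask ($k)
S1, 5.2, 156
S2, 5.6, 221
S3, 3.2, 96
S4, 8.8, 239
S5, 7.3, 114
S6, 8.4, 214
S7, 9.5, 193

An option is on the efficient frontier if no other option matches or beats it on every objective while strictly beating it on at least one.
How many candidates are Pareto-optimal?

S1: dominated by S5 (interview score 7.3≥5.2, salary ask 114≤156).
S2: dominated by S5 (interview score 7.3≥5.6, salary ask 114≤221).
S3: not dominated (best salary ask).
S4: dominated by S7 (interview score 9.5≥8.8, salary ask 193≤239).
S5: not dominated.
S6: dominated by S7 (interview score 9.5≥8.4, salary ask 193≤214).
S7: not dominated (best interview score).
Pareto-optimal: S3, S5, S7 → 3.

3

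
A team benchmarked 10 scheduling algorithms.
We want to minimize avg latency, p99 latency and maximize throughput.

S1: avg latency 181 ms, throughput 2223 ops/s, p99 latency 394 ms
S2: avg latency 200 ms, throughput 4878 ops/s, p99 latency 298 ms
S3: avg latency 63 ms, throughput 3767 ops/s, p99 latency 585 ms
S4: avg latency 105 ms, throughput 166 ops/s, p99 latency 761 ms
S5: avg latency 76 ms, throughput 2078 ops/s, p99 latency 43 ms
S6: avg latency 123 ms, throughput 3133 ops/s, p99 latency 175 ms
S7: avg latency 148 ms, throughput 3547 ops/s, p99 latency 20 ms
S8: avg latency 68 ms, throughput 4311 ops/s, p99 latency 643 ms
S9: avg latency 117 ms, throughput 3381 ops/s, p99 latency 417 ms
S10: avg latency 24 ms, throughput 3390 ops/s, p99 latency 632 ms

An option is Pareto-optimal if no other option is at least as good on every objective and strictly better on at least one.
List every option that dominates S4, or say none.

S3, S5, S8, S10

S3: avg latency 63≤105, throughput 3767≥166, p99 latency 585≤761 — dominates S4.
S5: avg latency 76≤105, throughput 2078≥166, p99 latency 43≤761 — dominates S4.
S8: avg latency 68≤105, throughput 4311≥166, p99 latency 643≤761 — dominates S4.
S10: avg latency 24≤105, throughput 3390≥166, p99 latency 632≤761 — dominates S4.
Others (S1, S2, S6, S7, S9) are each worse than S4 on at least one objective.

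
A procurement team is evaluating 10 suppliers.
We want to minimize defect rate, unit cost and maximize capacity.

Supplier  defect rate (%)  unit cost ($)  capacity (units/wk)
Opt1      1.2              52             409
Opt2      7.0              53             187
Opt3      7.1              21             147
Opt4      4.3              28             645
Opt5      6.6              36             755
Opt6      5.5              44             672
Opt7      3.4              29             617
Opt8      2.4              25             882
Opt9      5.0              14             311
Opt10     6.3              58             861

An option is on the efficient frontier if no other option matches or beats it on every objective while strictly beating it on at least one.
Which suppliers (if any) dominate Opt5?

Opt8

Opt8: defect rate 2.4≤6.6, unit cost 25≤36, capacity 882≥755 — dominates Opt5.
Others (Opt1, Opt2, Opt3, Opt4, Opt6, Opt7, Opt9, Opt10) are each worse than Opt5 on at least one objective.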